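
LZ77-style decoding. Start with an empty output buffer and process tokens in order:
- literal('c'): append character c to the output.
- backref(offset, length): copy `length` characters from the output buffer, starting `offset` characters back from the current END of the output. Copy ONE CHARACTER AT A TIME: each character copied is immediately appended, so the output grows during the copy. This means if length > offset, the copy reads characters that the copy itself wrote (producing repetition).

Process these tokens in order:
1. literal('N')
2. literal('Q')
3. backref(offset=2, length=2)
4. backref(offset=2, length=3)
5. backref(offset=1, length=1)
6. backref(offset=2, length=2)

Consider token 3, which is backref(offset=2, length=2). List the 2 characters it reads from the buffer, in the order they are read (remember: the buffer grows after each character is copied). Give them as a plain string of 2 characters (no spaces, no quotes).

Token 1: literal('N'). Output: "N"
Token 2: literal('Q'). Output: "NQ"
Token 3: backref(off=2, len=2). Buffer before: "NQ" (len 2)
  byte 1: read out[0]='N', append. Buffer now: "NQN"
  byte 2: read out[1]='Q', append. Buffer now: "NQNQ"

Answer: NQ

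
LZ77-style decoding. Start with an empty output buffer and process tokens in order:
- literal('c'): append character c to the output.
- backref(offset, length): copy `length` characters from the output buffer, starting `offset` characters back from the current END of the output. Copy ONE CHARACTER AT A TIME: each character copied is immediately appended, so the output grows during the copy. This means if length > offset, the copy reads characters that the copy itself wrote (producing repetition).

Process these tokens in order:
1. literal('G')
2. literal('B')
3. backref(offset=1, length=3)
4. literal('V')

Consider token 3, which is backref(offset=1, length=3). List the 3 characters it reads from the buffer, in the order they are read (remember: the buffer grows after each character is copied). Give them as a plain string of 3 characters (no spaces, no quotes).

Token 1: literal('G'). Output: "G"
Token 2: literal('B'). Output: "GB"
Token 3: backref(off=1, len=3). Buffer before: "GB" (len 2)
  byte 1: read out[1]='B', append. Buffer now: "GBB"
  byte 2: read out[2]='B', append. Buffer now: "GBBB"
  byte 3: read out[3]='B', append. Buffer now: "GBBBB"

Answer: BBB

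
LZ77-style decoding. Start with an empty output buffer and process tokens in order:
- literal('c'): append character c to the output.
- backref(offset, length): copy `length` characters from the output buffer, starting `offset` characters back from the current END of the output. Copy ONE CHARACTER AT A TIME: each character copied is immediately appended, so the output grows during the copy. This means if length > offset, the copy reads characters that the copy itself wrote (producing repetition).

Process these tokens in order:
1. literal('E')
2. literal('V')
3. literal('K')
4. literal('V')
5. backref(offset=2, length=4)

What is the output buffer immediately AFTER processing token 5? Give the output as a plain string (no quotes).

Token 1: literal('E'). Output: "E"
Token 2: literal('V'). Output: "EV"
Token 3: literal('K'). Output: "EVK"
Token 4: literal('V'). Output: "EVKV"
Token 5: backref(off=2, len=4) (overlapping!). Copied 'KVKV' from pos 2. Output: "EVKVKVKV"

Answer: EVKVKVKV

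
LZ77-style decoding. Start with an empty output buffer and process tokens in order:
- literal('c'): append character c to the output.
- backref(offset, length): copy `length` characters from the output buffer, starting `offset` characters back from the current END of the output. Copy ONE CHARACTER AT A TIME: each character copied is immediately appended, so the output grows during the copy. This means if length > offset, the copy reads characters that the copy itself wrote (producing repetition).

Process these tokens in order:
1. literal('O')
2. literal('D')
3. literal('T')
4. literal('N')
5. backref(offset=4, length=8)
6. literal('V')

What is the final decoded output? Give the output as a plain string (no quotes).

Token 1: literal('O'). Output: "O"
Token 2: literal('D'). Output: "OD"
Token 3: literal('T'). Output: "ODT"
Token 4: literal('N'). Output: "ODTN"
Token 5: backref(off=4, len=8) (overlapping!). Copied 'ODTNODTN' from pos 0. Output: "ODTNODTNODTN"
Token 6: literal('V'). Output: "ODTNODTNODTNV"

Answer: ODTNODTNODTNV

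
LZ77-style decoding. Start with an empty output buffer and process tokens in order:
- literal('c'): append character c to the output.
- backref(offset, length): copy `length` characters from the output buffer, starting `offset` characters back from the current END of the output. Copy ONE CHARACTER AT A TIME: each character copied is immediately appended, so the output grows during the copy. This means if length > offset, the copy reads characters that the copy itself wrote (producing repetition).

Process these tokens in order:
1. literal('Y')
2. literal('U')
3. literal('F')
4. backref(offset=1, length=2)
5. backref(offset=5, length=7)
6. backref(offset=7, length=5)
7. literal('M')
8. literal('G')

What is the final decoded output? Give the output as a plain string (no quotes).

Answer: YUFFFYUFFFYUYUFFFMG

Derivation:
Token 1: literal('Y'). Output: "Y"
Token 2: literal('U'). Output: "YU"
Token 3: literal('F'). Output: "YUF"
Token 4: backref(off=1, len=2) (overlapping!). Copied 'FF' from pos 2. Output: "YUFFF"
Token 5: backref(off=5, len=7) (overlapping!). Copied 'YUFFFYU' from pos 0. Output: "YUFFFYUFFFYU"
Token 6: backref(off=7, len=5). Copied 'YUFFF' from pos 5. Output: "YUFFFYUFFFYUYUFFF"
Token 7: literal('M'). Output: "YUFFFYUFFFYUYUFFFM"
Token 8: literal('G'). Output: "YUFFFYUFFFYUYUFFFMG"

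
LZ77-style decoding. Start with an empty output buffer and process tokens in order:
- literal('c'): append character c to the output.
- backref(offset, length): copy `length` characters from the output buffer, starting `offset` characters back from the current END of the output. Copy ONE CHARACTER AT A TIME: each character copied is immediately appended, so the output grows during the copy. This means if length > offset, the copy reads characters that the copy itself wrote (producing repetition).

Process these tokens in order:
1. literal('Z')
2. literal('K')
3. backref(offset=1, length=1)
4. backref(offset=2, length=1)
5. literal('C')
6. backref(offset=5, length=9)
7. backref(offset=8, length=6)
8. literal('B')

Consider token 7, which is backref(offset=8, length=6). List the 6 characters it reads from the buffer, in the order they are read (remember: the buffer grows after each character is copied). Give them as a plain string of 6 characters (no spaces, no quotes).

Answer: KKKCZK

Derivation:
Token 1: literal('Z'). Output: "Z"
Token 2: literal('K'). Output: "ZK"
Token 3: backref(off=1, len=1). Copied 'K' from pos 1. Output: "ZKK"
Token 4: backref(off=2, len=1). Copied 'K' from pos 1. Output: "ZKKK"
Token 5: literal('C'). Output: "ZKKKC"
Token 6: backref(off=5, len=9) (overlapping!). Copied 'ZKKKCZKKK' from pos 0. Output: "ZKKKCZKKKCZKKK"
Token 7: backref(off=8, len=6). Buffer before: "ZKKKCZKKKCZKKK" (len 14)
  byte 1: read out[6]='K', append. Buffer now: "ZKKKCZKKKCZKKKK"
  byte 2: read out[7]='K', append. Buffer now: "ZKKKCZKKKCZKKKKK"
  byte 3: read out[8]='K', append. Buffer now: "ZKKKCZKKKCZKKKKKK"
  byte 4: read out[9]='C', append. Buffer now: "ZKKKCZKKKCZKKKKKKC"
  byte 5: read out[10]='Z', append. Buffer now: "ZKKKCZKKKCZKKKKKKCZ"
  byte 6: read out[11]='K', append. Buffer now: "ZKKKCZKKKCZKKKKKKCZK"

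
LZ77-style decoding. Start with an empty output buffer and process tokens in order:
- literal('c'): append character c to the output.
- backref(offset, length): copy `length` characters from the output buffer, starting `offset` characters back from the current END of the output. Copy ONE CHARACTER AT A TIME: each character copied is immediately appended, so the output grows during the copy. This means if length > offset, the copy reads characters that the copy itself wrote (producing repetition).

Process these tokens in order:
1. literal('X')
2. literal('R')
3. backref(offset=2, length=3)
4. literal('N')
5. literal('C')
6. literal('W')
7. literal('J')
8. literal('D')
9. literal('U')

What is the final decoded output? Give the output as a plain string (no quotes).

Token 1: literal('X'). Output: "X"
Token 2: literal('R'). Output: "XR"
Token 3: backref(off=2, len=3) (overlapping!). Copied 'XRX' from pos 0. Output: "XRXRX"
Token 4: literal('N'). Output: "XRXRXN"
Token 5: literal('C'). Output: "XRXRXNC"
Token 6: literal('W'). Output: "XRXRXNCW"
Token 7: literal('J'). Output: "XRXRXNCWJ"
Token 8: literal('D'). Output: "XRXRXNCWJD"
Token 9: literal('U'). Output: "XRXRXNCWJDU"

Answer: XRXRXNCWJDU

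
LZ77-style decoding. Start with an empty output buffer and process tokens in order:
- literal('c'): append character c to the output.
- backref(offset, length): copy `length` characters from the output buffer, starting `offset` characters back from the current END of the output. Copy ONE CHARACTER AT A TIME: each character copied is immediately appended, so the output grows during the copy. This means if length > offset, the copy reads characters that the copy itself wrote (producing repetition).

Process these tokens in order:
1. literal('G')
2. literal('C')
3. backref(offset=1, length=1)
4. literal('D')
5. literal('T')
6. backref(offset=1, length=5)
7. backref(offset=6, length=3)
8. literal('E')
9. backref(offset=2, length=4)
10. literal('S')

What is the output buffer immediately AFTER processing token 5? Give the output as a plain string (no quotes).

Token 1: literal('G'). Output: "G"
Token 2: literal('C'). Output: "GC"
Token 3: backref(off=1, len=1). Copied 'C' from pos 1. Output: "GCC"
Token 4: literal('D'). Output: "GCCD"
Token 5: literal('T'). Output: "GCCDT"

Answer: GCCDT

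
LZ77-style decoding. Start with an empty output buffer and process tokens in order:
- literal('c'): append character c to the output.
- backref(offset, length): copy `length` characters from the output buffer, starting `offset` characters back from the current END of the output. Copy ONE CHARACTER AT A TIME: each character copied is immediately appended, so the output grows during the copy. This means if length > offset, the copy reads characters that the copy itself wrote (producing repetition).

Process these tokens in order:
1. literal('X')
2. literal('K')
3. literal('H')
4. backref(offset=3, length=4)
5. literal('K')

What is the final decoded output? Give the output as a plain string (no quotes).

Answer: XKHXKHXK

Derivation:
Token 1: literal('X'). Output: "X"
Token 2: literal('K'). Output: "XK"
Token 3: literal('H'). Output: "XKH"
Token 4: backref(off=3, len=4) (overlapping!). Copied 'XKHX' from pos 0. Output: "XKHXKHX"
Token 5: literal('K'). Output: "XKHXKHXK"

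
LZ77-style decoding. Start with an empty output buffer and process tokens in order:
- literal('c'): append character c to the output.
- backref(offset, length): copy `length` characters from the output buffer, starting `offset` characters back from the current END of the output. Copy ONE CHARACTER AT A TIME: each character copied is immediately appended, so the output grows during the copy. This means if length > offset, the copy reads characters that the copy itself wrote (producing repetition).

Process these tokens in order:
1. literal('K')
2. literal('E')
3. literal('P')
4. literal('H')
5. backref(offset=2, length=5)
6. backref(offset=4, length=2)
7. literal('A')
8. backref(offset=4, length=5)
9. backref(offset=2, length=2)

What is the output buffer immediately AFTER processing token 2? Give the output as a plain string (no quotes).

Answer: KE

Derivation:
Token 1: literal('K'). Output: "K"
Token 2: literal('E'). Output: "KE"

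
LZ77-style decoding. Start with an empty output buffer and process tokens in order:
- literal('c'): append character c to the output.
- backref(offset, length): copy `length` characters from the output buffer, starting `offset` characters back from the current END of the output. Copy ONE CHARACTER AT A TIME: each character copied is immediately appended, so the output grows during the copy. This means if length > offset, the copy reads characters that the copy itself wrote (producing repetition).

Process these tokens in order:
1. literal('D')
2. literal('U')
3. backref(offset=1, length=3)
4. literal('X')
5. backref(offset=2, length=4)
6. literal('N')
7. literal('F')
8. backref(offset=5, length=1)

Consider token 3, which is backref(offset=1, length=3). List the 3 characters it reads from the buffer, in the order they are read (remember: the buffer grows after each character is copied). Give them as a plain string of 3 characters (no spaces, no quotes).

Token 1: literal('D'). Output: "D"
Token 2: literal('U'). Output: "DU"
Token 3: backref(off=1, len=3). Buffer before: "DU" (len 2)
  byte 1: read out[1]='U', append. Buffer now: "DUU"
  byte 2: read out[2]='U', append. Buffer now: "DUUU"
  byte 3: read out[3]='U', append. Buffer now: "DUUUU"

Answer: UUU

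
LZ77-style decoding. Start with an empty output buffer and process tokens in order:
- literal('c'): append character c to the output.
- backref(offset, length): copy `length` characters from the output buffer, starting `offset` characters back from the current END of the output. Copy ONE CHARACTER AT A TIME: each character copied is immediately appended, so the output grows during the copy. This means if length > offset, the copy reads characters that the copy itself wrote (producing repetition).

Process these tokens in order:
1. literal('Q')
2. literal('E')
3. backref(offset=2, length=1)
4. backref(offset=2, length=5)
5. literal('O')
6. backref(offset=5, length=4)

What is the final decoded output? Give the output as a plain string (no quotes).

Token 1: literal('Q'). Output: "Q"
Token 2: literal('E'). Output: "QE"
Token 3: backref(off=2, len=1). Copied 'Q' from pos 0. Output: "QEQ"
Token 4: backref(off=2, len=5) (overlapping!). Copied 'EQEQE' from pos 1. Output: "QEQEQEQE"
Token 5: literal('O'). Output: "QEQEQEQEO"
Token 6: backref(off=5, len=4). Copied 'QEQE' from pos 4. Output: "QEQEQEQEOQEQE"

Answer: QEQEQEQEOQEQE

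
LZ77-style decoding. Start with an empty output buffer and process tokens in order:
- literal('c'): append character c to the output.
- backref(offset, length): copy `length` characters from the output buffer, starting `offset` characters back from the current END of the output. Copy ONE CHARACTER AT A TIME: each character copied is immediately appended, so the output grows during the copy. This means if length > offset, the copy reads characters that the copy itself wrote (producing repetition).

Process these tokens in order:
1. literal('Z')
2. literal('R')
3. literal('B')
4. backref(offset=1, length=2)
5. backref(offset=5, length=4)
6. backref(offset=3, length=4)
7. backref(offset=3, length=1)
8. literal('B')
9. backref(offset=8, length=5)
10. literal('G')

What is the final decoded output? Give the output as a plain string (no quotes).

Answer: ZRBBBZRBBRBBRBBBBRBBG

Derivation:
Token 1: literal('Z'). Output: "Z"
Token 2: literal('R'). Output: "ZR"
Token 3: literal('B'). Output: "ZRB"
Token 4: backref(off=1, len=2) (overlapping!). Copied 'BB' from pos 2. Output: "ZRBBB"
Token 5: backref(off=5, len=4). Copied 'ZRBB' from pos 0. Output: "ZRBBBZRBB"
Token 6: backref(off=3, len=4) (overlapping!). Copied 'RBBR' from pos 6. Output: "ZRBBBZRBBRBBR"
Token 7: backref(off=3, len=1). Copied 'B' from pos 10. Output: "ZRBBBZRBBRBBRB"
Token 8: literal('B'). Output: "ZRBBBZRBBRBBRBB"
Token 9: backref(off=8, len=5). Copied 'BBRBB' from pos 7. Output: "ZRBBBZRBBRBBRBBBBRBB"
Token 10: literal('G'). Output: "ZRBBBZRBBRBBRBBBBRBBG"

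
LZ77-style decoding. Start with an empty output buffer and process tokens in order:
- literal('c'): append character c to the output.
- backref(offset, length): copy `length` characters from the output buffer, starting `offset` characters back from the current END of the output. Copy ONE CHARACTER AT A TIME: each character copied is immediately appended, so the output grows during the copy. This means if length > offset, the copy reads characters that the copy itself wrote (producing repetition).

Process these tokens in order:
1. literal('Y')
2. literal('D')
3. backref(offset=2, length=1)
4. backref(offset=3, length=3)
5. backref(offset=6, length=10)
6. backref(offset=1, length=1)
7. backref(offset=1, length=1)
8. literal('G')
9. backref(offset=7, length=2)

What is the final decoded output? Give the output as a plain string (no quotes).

Answer: YDYYDYYDYYDYYDYYYYGYD

Derivation:
Token 1: literal('Y'). Output: "Y"
Token 2: literal('D'). Output: "YD"
Token 3: backref(off=2, len=1). Copied 'Y' from pos 0. Output: "YDY"
Token 4: backref(off=3, len=3). Copied 'YDY' from pos 0. Output: "YDYYDY"
Token 5: backref(off=6, len=10) (overlapping!). Copied 'YDYYDYYDYY' from pos 0. Output: "YDYYDYYDYYDYYDYY"
Token 6: backref(off=1, len=1). Copied 'Y' from pos 15. Output: "YDYYDYYDYYDYYDYYY"
Token 7: backref(off=1, len=1). Copied 'Y' from pos 16. Output: "YDYYDYYDYYDYYDYYYY"
Token 8: literal('G'). Output: "YDYYDYYDYYDYYDYYYYG"
Token 9: backref(off=7, len=2). Copied 'YD' from pos 12. Output: "YDYYDYYDYYDYYDYYYYGYD"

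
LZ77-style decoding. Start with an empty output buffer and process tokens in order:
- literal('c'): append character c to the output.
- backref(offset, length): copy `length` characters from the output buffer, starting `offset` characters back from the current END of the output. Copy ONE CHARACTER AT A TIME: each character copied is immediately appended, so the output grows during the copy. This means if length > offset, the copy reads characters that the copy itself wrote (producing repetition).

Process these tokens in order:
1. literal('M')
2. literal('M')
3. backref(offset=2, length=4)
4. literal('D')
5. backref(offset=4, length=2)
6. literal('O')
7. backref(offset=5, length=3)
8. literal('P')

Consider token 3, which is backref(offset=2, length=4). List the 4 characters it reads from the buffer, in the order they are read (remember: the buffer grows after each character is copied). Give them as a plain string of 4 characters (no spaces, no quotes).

Answer: MMMM

Derivation:
Token 1: literal('M'). Output: "M"
Token 2: literal('M'). Output: "MM"
Token 3: backref(off=2, len=4). Buffer before: "MM" (len 2)
  byte 1: read out[0]='M', append. Buffer now: "MMM"
  byte 2: read out[1]='M', append. Buffer now: "MMMM"
  byte 3: read out[2]='M', append. Buffer now: "MMMMM"
  byte 4: read out[3]='M', append. Buffer now: "MMMMMM"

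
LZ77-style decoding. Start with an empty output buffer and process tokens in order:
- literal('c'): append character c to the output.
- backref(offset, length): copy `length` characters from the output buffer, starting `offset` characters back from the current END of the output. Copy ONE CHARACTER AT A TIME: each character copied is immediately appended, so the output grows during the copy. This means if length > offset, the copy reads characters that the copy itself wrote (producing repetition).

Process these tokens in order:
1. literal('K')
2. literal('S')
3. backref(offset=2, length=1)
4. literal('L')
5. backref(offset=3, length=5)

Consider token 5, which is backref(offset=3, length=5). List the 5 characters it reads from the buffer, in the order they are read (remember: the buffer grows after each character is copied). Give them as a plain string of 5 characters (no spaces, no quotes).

Token 1: literal('K'). Output: "K"
Token 2: literal('S'). Output: "KS"
Token 3: backref(off=2, len=1). Copied 'K' from pos 0. Output: "KSK"
Token 4: literal('L'). Output: "KSKL"
Token 5: backref(off=3, len=5). Buffer before: "KSKL" (len 4)
  byte 1: read out[1]='S', append. Buffer now: "KSKLS"
  byte 2: read out[2]='K', append. Buffer now: "KSKLSK"
  byte 3: read out[3]='L', append. Buffer now: "KSKLSKL"
  byte 4: read out[4]='S', append. Buffer now: "KSKLSKLS"
  byte 5: read out[5]='K', append. Buffer now: "KSKLSKLSK"

Answer: SKLSK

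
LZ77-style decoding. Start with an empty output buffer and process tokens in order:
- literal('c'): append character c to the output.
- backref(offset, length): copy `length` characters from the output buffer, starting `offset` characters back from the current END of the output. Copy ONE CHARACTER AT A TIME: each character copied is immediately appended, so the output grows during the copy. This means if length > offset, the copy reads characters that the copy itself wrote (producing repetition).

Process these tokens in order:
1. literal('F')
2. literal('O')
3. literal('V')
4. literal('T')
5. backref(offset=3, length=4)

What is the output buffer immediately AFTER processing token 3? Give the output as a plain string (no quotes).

Token 1: literal('F'). Output: "F"
Token 2: literal('O'). Output: "FO"
Token 3: literal('V'). Output: "FOV"

Answer: FOV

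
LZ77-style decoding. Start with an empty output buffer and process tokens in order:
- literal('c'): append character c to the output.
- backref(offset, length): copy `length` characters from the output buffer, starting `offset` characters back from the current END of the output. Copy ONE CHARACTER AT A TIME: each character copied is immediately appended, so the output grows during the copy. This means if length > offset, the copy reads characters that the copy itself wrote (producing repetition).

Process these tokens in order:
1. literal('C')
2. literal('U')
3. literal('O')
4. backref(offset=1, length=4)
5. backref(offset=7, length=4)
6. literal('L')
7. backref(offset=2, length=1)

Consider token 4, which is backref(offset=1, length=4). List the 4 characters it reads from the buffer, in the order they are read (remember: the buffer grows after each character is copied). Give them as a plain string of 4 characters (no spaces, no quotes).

Answer: OOOO

Derivation:
Token 1: literal('C'). Output: "C"
Token 2: literal('U'). Output: "CU"
Token 3: literal('O'). Output: "CUO"
Token 4: backref(off=1, len=4). Buffer before: "CUO" (len 3)
  byte 1: read out[2]='O', append. Buffer now: "CUOO"
  byte 2: read out[3]='O', append. Buffer now: "CUOOO"
  byte 3: read out[4]='O', append. Buffer now: "CUOOOO"
  byte 4: read out[5]='O', append. Buffer now: "CUOOOOO"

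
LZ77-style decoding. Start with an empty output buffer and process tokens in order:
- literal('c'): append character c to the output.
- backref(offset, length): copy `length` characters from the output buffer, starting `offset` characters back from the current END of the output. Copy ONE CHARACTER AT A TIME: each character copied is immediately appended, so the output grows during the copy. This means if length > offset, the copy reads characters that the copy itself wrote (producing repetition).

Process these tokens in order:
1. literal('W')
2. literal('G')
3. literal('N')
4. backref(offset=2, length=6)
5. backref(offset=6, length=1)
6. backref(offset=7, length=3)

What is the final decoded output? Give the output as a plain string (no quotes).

Answer: WGNGNGNGNGGNG

Derivation:
Token 1: literal('W'). Output: "W"
Token 2: literal('G'). Output: "WG"
Token 3: literal('N'). Output: "WGN"
Token 4: backref(off=2, len=6) (overlapping!). Copied 'GNGNGN' from pos 1. Output: "WGNGNGNGN"
Token 5: backref(off=6, len=1). Copied 'G' from pos 3. Output: "WGNGNGNGNG"
Token 6: backref(off=7, len=3). Copied 'GNG' from pos 3. Output: "WGNGNGNGNGGNG"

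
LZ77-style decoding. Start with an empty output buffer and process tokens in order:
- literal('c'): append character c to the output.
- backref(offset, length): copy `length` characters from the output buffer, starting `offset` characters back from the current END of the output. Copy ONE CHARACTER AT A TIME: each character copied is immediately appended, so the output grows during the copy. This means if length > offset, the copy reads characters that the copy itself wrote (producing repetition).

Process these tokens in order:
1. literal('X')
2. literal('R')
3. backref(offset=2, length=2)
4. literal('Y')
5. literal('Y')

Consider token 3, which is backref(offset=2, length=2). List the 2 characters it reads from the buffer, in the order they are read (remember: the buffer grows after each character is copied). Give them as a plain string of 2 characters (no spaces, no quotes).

Token 1: literal('X'). Output: "X"
Token 2: literal('R'). Output: "XR"
Token 3: backref(off=2, len=2). Buffer before: "XR" (len 2)
  byte 1: read out[0]='X', append. Buffer now: "XRX"
  byte 2: read out[1]='R', append. Buffer now: "XRXR"

Answer: XR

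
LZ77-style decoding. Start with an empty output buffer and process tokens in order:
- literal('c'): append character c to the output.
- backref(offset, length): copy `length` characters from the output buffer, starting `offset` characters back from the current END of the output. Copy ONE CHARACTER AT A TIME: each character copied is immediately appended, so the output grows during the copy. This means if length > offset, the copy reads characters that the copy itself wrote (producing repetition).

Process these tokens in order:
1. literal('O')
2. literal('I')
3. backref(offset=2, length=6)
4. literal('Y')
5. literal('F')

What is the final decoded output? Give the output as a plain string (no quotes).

Answer: OIOIOIOIYF

Derivation:
Token 1: literal('O'). Output: "O"
Token 2: literal('I'). Output: "OI"
Token 3: backref(off=2, len=6) (overlapping!). Copied 'OIOIOI' from pos 0. Output: "OIOIOIOI"
Token 4: literal('Y'). Output: "OIOIOIOIY"
Token 5: literal('F'). Output: "OIOIOIOIYF"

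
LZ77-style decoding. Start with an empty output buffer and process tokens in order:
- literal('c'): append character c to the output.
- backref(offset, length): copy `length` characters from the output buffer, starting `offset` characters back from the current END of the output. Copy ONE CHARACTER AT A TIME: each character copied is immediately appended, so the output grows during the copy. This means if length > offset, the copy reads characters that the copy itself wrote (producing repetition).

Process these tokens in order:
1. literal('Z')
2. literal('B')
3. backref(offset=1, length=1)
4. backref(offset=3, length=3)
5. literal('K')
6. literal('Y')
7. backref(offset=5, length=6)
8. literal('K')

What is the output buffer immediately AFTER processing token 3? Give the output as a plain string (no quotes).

Token 1: literal('Z'). Output: "Z"
Token 2: literal('B'). Output: "ZB"
Token 3: backref(off=1, len=1). Copied 'B' from pos 1. Output: "ZBB"

Answer: ZBB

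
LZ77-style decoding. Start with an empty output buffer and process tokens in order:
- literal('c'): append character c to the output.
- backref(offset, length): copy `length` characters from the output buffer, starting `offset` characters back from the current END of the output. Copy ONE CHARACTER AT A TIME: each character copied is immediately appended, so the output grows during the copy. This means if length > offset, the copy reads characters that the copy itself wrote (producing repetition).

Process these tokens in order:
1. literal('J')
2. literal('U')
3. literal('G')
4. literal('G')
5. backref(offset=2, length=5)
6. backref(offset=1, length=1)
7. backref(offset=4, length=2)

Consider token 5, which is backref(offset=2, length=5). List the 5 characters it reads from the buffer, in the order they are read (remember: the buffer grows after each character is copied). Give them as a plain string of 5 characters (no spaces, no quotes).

Token 1: literal('J'). Output: "J"
Token 2: literal('U'). Output: "JU"
Token 3: literal('G'). Output: "JUG"
Token 4: literal('G'). Output: "JUGG"
Token 5: backref(off=2, len=5). Buffer before: "JUGG" (len 4)
  byte 1: read out[2]='G', append. Buffer now: "JUGGG"
  byte 2: read out[3]='G', append. Buffer now: "JUGGGG"
  byte 3: read out[4]='G', append. Buffer now: "JUGGGGG"
  byte 4: read out[5]='G', append. Buffer now: "JUGGGGGG"
  byte 5: read out[6]='G', append. Buffer now: "JUGGGGGGG"

Answer: GGGGG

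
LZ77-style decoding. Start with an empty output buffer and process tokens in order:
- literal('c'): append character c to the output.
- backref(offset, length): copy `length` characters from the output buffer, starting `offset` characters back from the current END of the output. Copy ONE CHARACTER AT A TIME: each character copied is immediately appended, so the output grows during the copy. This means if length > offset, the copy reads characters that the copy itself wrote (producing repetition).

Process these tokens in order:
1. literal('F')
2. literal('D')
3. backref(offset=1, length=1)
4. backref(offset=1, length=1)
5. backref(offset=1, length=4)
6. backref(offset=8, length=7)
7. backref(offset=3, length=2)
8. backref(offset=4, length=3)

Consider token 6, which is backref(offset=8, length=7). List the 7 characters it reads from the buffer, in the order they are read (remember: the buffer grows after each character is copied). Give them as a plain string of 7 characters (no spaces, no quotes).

Token 1: literal('F'). Output: "F"
Token 2: literal('D'). Output: "FD"
Token 3: backref(off=1, len=1). Copied 'D' from pos 1. Output: "FDD"
Token 4: backref(off=1, len=1). Copied 'D' from pos 2. Output: "FDDD"
Token 5: backref(off=1, len=4) (overlapping!). Copied 'DDDD' from pos 3. Output: "FDDDDDDD"
Token 6: backref(off=8, len=7). Buffer before: "FDDDDDDD" (len 8)
  byte 1: read out[0]='F', append. Buffer now: "FDDDDDDDF"
  byte 2: read out[1]='D', append. Buffer now: "FDDDDDDDFD"
  byte 3: read out[2]='D', append. Buffer now: "FDDDDDDDFDD"
  byte 4: read out[3]='D', append. Buffer now: "FDDDDDDDFDDD"
  byte 5: read out[4]='D', append. Buffer now: "FDDDDDDDFDDDD"
  byte 6: read out[5]='D', append. Buffer now: "FDDDDDDDFDDDDD"
  byte 7: read out[6]='D', append. Buffer now: "FDDDDDDDFDDDDDD"

Answer: FDDDDDD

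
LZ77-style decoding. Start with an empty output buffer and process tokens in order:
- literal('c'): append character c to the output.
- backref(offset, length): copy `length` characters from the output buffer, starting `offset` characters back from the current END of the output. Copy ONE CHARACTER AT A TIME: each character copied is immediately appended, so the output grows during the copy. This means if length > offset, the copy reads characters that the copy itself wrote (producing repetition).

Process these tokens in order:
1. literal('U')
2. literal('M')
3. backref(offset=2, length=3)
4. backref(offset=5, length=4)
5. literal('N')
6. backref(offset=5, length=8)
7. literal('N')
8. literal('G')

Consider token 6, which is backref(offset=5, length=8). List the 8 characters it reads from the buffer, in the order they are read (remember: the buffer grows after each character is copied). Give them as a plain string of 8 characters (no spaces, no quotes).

Token 1: literal('U'). Output: "U"
Token 2: literal('M'). Output: "UM"
Token 3: backref(off=2, len=3) (overlapping!). Copied 'UMU' from pos 0. Output: "UMUMU"
Token 4: backref(off=5, len=4). Copied 'UMUM' from pos 0. Output: "UMUMUUMUM"
Token 5: literal('N'). Output: "UMUMUUMUMN"
Token 6: backref(off=5, len=8). Buffer before: "UMUMUUMUMN" (len 10)
  byte 1: read out[5]='U', append. Buffer now: "UMUMUUMUMNU"
  byte 2: read out[6]='M', append. Buffer now: "UMUMUUMUMNUM"
  byte 3: read out[7]='U', append. Buffer now: "UMUMUUMUMNUMU"
  byte 4: read out[8]='M', append. Buffer now: "UMUMUUMUMNUMUM"
  byte 5: read out[9]='N', append. Buffer now: "UMUMUUMUMNUMUMN"
  byte 6: read out[10]='U', append. Buffer now: "UMUMUUMUMNUMUMNU"
  byte 7: read out[11]='M', append. Buffer now: "UMUMUUMUMNUMUMNUM"
  byte 8: read out[12]='U', append. Buffer now: "UMUMUUMUMNUMUMNUMU"

Answer: UMUMNUMU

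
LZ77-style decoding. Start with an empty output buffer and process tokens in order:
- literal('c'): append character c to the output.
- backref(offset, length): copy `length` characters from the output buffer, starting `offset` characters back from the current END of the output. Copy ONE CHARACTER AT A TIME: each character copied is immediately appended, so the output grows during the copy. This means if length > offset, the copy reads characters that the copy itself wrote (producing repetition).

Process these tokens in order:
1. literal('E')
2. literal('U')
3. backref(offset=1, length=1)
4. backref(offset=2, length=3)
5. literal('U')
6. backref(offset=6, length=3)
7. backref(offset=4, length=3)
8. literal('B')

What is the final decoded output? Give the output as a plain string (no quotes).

Token 1: literal('E'). Output: "E"
Token 2: literal('U'). Output: "EU"
Token 3: backref(off=1, len=1). Copied 'U' from pos 1. Output: "EUU"
Token 4: backref(off=2, len=3) (overlapping!). Copied 'UUU' from pos 1. Output: "EUUUUU"
Token 5: literal('U'). Output: "EUUUUUU"
Token 6: backref(off=6, len=3). Copied 'UUU' from pos 1. Output: "EUUUUUUUUU"
Token 7: backref(off=4, len=3). Copied 'UUU' from pos 6. Output: "EUUUUUUUUUUUU"
Token 8: literal('B'). Output: "EUUUUUUUUUUUUB"

Answer: EUUUUUUUUUUUUB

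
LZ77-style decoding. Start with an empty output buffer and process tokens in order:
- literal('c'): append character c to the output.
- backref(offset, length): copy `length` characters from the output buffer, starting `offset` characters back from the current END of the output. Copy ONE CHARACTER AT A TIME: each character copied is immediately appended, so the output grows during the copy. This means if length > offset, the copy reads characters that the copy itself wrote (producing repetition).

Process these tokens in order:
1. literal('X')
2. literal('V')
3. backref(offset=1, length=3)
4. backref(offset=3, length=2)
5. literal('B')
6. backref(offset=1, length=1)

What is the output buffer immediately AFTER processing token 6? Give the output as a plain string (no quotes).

Token 1: literal('X'). Output: "X"
Token 2: literal('V'). Output: "XV"
Token 3: backref(off=1, len=3) (overlapping!). Copied 'VVV' from pos 1. Output: "XVVVV"
Token 4: backref(off=3, len=2). Copied 'VV' from pos 2. Output: "XVVVVVV"
Token 5: literal('B'). Output: "XVVVVVVB"
Token 6: backref(off=1, len=1). Copied 'B' from pos 7. Output: "XVVVVVVBB"

Answer: XVVVVVVBB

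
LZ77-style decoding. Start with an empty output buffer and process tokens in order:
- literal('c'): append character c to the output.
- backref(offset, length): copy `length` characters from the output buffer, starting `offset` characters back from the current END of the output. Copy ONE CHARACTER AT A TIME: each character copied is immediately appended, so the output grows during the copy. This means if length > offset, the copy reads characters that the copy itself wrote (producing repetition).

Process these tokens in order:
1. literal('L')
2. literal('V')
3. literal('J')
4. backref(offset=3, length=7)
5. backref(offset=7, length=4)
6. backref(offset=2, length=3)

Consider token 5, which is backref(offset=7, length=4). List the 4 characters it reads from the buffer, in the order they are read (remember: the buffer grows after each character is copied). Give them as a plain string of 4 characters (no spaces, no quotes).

Answer: LVJL

Derivation:
Token 1: literal('L'). Output: "L"
Token 2: literal('V'). Output: "LV"
Token 3: literal('J'). Output: "LVJ"
Token 4: backref(off=3, len=7) (overlapping!). Copied 'LVJLVJL' from pos 0. Output: "LVJLVJLVJL"
Token 5: backref(off=7, len=4). Buffer before: "LVJLVJLVJL" (len 10)
  byte 1: read out[3]='L', append. Buffer now: "LVJLVJLVJLL"
  byte 2: read out[4]='V', append. Buffer now: "LVJLVJLVJLLV"
  byte 3: read out[5]='J', append. Buffer now: "LVJLVJLVJLLVJ"
  byte 4: read out[6]='L', append. Buffer now: "LVJLVJLVJLLVJL"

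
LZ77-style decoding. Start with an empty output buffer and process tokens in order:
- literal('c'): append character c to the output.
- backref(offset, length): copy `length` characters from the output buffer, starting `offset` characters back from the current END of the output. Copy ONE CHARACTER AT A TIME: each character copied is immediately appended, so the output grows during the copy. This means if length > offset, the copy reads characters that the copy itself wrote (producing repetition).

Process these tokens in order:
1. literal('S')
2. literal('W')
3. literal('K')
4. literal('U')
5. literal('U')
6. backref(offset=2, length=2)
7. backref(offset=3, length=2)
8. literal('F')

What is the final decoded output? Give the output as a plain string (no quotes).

Answer: SWKUUUUUUF

Derivation:
Token 1: literal('S'). Output: "S"
Token 2: literal('W'). Output: "SW"
Token 3: literal('K'). Output: "SWK"
Token 4: literal('U'). Output: "SWKU"
Token 5: literal('U'). Output: "SWKUU"
Token 6: backref(off=2, len=2). Copied 'UU' from pos 3. Output: "SWKUUUU"
Token 7: backref(off=3, len=2). Copied 'UU' from pos 4. Output: "SWKUUUUUU"
Token 8: literal('F'). Output: "SWKUUUUUUF"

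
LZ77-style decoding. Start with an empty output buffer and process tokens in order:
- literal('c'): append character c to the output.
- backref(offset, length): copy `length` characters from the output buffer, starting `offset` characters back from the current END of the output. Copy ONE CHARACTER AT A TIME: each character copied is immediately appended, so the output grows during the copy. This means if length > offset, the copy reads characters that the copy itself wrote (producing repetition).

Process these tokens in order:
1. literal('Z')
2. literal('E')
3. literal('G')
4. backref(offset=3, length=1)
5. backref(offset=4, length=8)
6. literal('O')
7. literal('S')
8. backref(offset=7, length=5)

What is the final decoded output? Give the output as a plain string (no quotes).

Answer: ZEGZZEGZZEGZOSZZEGZ

Derivation:
Token 1: literal('Z'). Output: "Z"
Token 2: literal('E'). Output: "ZE"
Token 3: literal('G'). Output: "ZEG"
Token 4: backref(off=3, len=1). Copied 'Z' from pos 0. Output: "ZEGZ"
Token 5: backref(off=4, len=8) (overlapping!). Copied 'ZEGZZEGZ' from pos 0. Output: "ZEGZZEGZZEGZ"
Token 6: literal('O'). Output: "ZEGZZEGZZEGZO"
Token 7: literal('S'). Output: "ZEGZZEGZZEGZOS"
Token 8: backref(off=7, len=5). Copied 'ZZEGZ' from pos 7. Output: "ZEGZZEGZZEGZOSZZEGZ"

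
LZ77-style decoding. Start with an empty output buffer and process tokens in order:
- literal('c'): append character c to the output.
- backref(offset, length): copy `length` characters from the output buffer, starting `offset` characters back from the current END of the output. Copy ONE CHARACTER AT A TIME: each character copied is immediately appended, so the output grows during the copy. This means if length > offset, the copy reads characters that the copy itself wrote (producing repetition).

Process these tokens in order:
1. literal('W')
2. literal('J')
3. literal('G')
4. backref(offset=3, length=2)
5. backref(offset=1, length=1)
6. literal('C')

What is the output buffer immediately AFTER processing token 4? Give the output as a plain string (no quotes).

Token 1: literal('W'). Output: "W"
Token 2: literal('J'). Output: "WJ"
Token 3: literal('G'). Output: "WJG"
Token 4: backref(off=3, len=2). Copied 'WJ' from pos 0. Output: "WJGWJ"

Answer: WJGWJ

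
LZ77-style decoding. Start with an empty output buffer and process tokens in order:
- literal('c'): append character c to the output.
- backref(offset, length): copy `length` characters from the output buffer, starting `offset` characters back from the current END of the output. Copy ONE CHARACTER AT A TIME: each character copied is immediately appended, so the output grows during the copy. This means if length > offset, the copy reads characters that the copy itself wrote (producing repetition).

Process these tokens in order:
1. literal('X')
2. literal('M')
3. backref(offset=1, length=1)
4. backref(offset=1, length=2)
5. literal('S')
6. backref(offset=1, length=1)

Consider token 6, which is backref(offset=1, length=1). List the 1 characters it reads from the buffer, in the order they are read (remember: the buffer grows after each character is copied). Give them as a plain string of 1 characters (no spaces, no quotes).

Token 1: literal('X'). Output: "X"
Token 2: literal('M'). Output: "XM"
Token 3: backref(off=1, len=1). Copied 'M' from pos 1. Output: "XMM"
Token 4: backref(off=1, len=2) (overlapping!). Copied 'MM' from pos 2. Output: "XMMMM"
Token 5: literal('S'). Output: "XMMMMS"
Token 6: backref(off=1, len=1). Buffer before: "XMMMMS" (len 6)
  byte 1: read out[5]='S', append. Buffer now: "XMMMMSS"

Answer: S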